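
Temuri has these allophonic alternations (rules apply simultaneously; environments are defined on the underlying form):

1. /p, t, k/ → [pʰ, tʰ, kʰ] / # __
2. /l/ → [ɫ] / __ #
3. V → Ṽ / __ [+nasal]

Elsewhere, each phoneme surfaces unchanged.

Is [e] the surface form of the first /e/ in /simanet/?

/e/ — between /n/ and /t/; rule 3 does not apply here → [e].
The actual realization is [e], which matches [e].

Yes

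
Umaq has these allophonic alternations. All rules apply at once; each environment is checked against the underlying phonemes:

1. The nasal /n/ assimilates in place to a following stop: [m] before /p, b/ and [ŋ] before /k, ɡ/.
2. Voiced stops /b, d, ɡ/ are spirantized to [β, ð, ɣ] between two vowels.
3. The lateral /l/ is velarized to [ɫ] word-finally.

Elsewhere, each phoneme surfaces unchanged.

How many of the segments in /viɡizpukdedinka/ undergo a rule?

3

Segments that undergo a rule: /ɡ/ → [ɣ] (rule 2); /d/ → [ð] (rule 2); /n/ → [ŋ] (rule 1).
All other segments surface unchanged.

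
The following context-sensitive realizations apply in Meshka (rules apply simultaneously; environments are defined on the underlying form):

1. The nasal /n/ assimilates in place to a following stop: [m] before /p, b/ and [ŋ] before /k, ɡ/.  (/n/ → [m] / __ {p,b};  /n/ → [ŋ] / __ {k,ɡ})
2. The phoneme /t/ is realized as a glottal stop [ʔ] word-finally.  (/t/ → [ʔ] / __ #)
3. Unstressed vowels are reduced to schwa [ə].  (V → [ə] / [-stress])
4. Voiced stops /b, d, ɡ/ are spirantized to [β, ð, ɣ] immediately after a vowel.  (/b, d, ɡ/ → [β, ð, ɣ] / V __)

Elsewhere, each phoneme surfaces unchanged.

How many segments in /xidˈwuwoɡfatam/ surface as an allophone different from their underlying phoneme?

Segments that undergo a rule: /i/ → [ə] (rule 3); /d/ → [ð] (rule 4); /o/ → [ə] (rule 3); /ɡ/ → [ɣ] (rule 4); /a/ → [ə] (rule 3); /a/ → [ə] (rule 3).
All other segments surface unchanged.

6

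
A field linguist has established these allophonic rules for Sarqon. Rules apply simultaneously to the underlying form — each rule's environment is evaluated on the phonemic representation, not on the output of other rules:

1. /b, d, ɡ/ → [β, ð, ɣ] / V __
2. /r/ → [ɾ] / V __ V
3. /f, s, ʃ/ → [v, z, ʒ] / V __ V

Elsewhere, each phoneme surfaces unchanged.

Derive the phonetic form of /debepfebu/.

/d/ (word-initial) fails the environment for rule 1, so it stays [d].
/e/ — not in any rule's target class → [e].
Rule 1 applies to /b/ (between /e/ and /e/: immediately after a vowel) → [β].
/e/ (between /b/ and /p/) is unaffected → [e].
/p/ stays [p].
/f/ (between /p/ and /e/) fails the environment for rule 3, so it stays [f].
/e/ (between /f/ and /b/) is unaffected → [e].
/b/ — between /e/ and /u/, immediately after a vowel — surfaces as [β] (rule 1).
/u/ stays [u].

[deβepfeβu]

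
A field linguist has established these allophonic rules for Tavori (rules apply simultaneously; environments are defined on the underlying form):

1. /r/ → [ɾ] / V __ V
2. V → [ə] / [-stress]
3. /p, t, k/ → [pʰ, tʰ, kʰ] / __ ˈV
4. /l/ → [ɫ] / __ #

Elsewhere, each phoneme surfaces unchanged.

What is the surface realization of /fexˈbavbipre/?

/f/ (word-initial) is unaffected → [f].
/e/ — between /f/ and /x/, in an unstressed syllable — surfaces as [ə] (rule 2).
/x/ (between /e/ and /b/): no rule targets it → [x].
/b/ (between /x/ and /a/) is unaffected → [b].
/a/ (between /b/ and /v/) fails the environment for rule 2, so it stays [a].
/v/ stays [v].
/b/ — not in any rule's target class → [b].
/i/ (between /b/ and /p/): in an unstressed syllable, so rule 2 applies → [ə].
/p/ (between /i/ and /r/): rule 3 targets it, but not immediately before a stressed vowel → unchanged [p].
/r/ — between /p/ and /e/; rule 1 does not apply here → [r].
/e/ meets the environment for rule 2 (in an unstressed syllable) → [ə].

[fəxˈbavbəprə]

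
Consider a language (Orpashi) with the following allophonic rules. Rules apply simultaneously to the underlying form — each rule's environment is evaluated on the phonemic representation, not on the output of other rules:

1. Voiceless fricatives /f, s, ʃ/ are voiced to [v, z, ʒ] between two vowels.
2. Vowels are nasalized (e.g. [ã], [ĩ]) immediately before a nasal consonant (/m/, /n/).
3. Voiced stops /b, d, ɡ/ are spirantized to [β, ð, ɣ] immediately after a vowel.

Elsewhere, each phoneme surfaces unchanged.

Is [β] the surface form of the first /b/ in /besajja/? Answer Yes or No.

No

/b/ (word-initial) fails the environment for rule 3, so it stays [b].
The actual realization is [b], not [β].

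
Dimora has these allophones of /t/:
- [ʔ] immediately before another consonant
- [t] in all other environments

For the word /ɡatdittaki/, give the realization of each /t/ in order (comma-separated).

Occurrence 1 (position 3): immediately before another consonant → [ʔ].
Occurrence 2 (position 6): immediately before another consonant → [ʔ].
Occurrence 3 (position 7): no conditioning environment matches → elsewhere allophone [t].

[ʔ], [ʔ], [t]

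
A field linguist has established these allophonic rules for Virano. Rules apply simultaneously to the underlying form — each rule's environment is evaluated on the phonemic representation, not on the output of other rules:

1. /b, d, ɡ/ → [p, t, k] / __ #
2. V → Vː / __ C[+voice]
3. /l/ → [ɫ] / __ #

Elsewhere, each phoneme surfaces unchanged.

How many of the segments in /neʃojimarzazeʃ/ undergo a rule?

4

Segments that undergo a rule: /o/ → [oː] (rule 2); /i/ → [iː] (rule 2); /a/ → [aː] (rule 2); /a/ → [aː] (rule 2).
All other segments surface unchanged.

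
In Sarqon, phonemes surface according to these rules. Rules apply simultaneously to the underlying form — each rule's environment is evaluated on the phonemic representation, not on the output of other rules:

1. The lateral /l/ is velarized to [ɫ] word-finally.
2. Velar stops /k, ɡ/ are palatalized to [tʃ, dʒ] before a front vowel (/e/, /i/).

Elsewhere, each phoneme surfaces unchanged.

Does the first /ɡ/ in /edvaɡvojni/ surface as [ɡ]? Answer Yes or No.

Yes

/ɡ/ (between /a/ and /v/) is in the target of rule 2 but the environment (before a front vowel) is not met → [ɡ].
The actual realization is [ɡ], which matches [ɡ].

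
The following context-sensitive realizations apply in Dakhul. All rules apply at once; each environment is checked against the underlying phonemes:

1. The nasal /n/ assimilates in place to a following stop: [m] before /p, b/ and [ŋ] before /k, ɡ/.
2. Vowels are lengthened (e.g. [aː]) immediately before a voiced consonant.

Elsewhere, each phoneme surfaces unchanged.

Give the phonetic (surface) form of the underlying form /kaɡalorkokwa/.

/a/ meets the environment for rule 2 (before a voiced consonant) → [aː].
/a/ (between /ɡ/ and /l/) occurs before a voiced consonant → [aː] by rule 2.
/o/ (between /l/ and /r/): before a voiced consonant, so rule 2 applies → [oː].
/o/ (between /k/ and /k/) is in the target of rule 2 but the environment (before a voiced consonant) is not met → [o].
/a/ — word-final; rule 2 does not apply here → [a].

[kaːɡaːloːrkokwa]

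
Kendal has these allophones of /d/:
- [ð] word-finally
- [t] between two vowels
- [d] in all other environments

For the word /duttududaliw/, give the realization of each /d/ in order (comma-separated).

[d], [t], [t]

Occurrence 1 (position 1): no conditioning environment matches → elsewhere allophone [d].
Occurrence 2 (position 6): between two vowels → [t].
Occurrence 3 (position 8): between two vowels → [t].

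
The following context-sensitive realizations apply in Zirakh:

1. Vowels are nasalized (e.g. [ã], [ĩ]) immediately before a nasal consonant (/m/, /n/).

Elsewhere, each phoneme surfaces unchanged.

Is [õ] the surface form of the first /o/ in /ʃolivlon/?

No

/o/ (between /ʃ/ and /l/) is in the target of rule 1 but the environment (before a nasal consonant) is not met → [o].
The actual realization is [o], not [õ].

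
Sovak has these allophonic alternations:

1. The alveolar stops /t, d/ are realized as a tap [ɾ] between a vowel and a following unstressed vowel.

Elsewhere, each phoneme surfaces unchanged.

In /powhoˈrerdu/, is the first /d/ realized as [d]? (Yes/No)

Yes

/d/ — between /r/ and /u/; rule 1 does not apply here → [d].
The actual realization is [d], which matches [d].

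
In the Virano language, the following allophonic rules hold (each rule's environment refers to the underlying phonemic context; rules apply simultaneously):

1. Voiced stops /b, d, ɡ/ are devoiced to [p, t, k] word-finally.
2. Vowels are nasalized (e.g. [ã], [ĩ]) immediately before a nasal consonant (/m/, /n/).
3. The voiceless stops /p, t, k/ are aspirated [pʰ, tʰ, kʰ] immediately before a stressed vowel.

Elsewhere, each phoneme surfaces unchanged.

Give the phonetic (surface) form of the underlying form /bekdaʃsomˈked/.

/b/ — word-initial; rule 1 does not apply here → [b].
/e/ — between /b/ and /k/; rule 2 does not apply here → [e].
/k/ (between /e/ and /d/) is in the target of rule 3 but the environment (immediately before a stressed vowel) is not met → [k].
/d/ (between /k/ and /a/) fails the environment for rule 1, so it stays [d].
/a/ (between /d/ and /ʃ/): rule 2 targets it, but not before a nasal consonant → unchanged [a].
/ʃ/ stays [ʃ].
/s/ stays [s].
/o/ meets the environment for rule 2 (before a nasal consonant) → [õ].
/m/ stays [m].
/k/ meets the environment for rule 3 (immediately before a stressed vowel) → [kʰ].
/e/ (between /k/ and /d/) fails the environment for rule 2, so it stays [e].
/d/ meets the environment for rule 1 (word-finally) → [t].

[bekdaʃsõmˈkʰet]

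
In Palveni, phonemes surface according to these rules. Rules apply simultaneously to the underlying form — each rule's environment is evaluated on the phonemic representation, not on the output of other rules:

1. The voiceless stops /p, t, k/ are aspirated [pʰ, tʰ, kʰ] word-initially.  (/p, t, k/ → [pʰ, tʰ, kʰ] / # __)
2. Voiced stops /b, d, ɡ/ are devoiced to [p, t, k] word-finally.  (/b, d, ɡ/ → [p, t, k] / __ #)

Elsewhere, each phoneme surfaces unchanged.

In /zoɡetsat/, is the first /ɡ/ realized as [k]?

/ɡ/ (between /o/ and /e/) is in the target of rule 2 but the environment (word-finally) is not met → [ɡ].
The actual realization is [ɡ], not [k].

No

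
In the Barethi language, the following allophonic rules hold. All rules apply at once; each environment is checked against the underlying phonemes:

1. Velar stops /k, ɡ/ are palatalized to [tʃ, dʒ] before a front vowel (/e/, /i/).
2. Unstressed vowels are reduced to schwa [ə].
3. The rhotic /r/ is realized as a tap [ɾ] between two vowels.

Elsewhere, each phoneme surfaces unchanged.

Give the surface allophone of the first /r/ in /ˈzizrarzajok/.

[r]

/r/ (between /z/ and /a/): rule 3 targets it, but not between two vowels → unchanged [r].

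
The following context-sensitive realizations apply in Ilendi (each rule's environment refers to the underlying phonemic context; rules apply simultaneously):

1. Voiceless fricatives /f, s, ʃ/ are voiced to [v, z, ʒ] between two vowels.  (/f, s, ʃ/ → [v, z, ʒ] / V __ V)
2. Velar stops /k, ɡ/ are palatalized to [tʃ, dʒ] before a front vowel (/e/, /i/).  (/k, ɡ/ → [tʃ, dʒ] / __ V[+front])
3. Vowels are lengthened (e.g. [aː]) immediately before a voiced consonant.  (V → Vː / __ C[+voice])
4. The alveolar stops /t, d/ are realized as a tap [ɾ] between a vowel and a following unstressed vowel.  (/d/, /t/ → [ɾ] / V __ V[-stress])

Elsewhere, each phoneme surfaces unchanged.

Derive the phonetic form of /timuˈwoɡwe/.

[tiːmuːˈwoːɡwe]

/t/ (word-initial) fails the environment for rule 4, so it stays [t].
/i/ (between /t/ and /m/) occurs before a voiced consonant → [iː] by rule 3.
/m/ stays [m].
Rule 3 applies to /u/ (between /m/ and /w/: before a voiced consonant) → [uː].
/w/ stays [w].
/o/ (between /w/ and /ɡ/) occurs before a voiced consonant → [oː] by rule 3.
/ɡ/ — between /o/ and /w/; rule 2 does not apply here → [ɡ].
/w/ (between /ɡ/ and /e/): no rule targets it → [w].
/e/ — word-final; rule 3 does not apply here → [e].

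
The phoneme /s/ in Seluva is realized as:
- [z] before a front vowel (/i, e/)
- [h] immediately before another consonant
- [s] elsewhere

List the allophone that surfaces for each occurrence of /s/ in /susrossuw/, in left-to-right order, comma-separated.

Occurrence 1 (position 1): no conditioning environment matches → elsewhere allophone [s].
Occurrence 2 (position 3): immediately before another consonant → [h].
Occurrence 3 (position 6): immediately before another consonant → [h].
Occurrence 4 (position 7): no conditioning environment matches → elsewhere allophone [s].

[s], [h], [h], [s]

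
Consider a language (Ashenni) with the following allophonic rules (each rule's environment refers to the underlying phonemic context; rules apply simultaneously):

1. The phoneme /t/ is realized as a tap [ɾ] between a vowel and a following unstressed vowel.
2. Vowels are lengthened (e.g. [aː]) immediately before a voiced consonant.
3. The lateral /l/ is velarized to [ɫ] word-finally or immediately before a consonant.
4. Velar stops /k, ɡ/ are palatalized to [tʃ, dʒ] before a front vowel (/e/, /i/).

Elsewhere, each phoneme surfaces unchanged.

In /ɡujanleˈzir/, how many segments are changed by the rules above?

4

Segments that undergo a rule: /u/ → [uː] (rule 2); /a/ → [aː] (rule 2); /e/ → [eː] (rule 2); /i/ → [iː] (rule 2).
All other segments surface unchanged.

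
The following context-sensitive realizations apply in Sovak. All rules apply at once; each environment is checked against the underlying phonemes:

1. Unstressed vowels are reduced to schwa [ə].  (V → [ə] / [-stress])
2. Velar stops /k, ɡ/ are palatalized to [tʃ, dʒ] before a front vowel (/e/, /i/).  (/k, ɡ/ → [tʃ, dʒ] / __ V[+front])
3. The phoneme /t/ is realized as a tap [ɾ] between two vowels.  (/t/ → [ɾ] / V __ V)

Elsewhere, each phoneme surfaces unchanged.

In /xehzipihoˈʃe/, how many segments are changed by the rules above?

4

Segments that undergo a rule: /e/ → [ə] (rule 1); /i/ → [ə] (rule 1); /i/ → [ə] (rule 1); /o/ → [ə] (rule 1).
All other segments surface unchanged.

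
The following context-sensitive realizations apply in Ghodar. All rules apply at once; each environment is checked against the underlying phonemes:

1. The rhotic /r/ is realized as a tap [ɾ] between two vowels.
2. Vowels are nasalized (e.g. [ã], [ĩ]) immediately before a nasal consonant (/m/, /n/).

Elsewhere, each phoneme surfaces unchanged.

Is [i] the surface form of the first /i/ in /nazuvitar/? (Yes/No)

/i/ (between /v/ and /t/) is in the target of rule 2 but the environment (before a nasal consonant) is not met → [i].
The actual realization is [i], which matches [i].

Yes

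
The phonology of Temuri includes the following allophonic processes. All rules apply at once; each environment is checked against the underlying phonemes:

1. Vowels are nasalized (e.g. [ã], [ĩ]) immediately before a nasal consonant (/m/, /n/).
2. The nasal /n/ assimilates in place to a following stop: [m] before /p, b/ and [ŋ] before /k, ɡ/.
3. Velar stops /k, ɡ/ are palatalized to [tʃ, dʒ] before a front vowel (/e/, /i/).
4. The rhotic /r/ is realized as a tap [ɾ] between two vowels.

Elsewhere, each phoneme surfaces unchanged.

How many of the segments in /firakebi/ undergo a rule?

2

Segments that undergo a rule: /r/ → [ɾ] (rule 4); /k/ → [tʃ] (rule 3).
All other segments surface unchanged.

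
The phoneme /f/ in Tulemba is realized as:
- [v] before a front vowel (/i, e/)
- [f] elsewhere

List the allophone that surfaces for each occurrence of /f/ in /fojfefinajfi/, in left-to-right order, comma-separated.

[f], [v], [v], [v]

Occurrence 1 (position 1): no conditioning environment matches → elsewhere allophone [f].
Occurrence 2 (position 4): before a front vowel (/i, e/) → [v].
Occurrence 3 (position 6): before a front vowel (/i, e/) → [v].
Occurrence 4 (position 11): before a front vowel (/i, e/) → [v].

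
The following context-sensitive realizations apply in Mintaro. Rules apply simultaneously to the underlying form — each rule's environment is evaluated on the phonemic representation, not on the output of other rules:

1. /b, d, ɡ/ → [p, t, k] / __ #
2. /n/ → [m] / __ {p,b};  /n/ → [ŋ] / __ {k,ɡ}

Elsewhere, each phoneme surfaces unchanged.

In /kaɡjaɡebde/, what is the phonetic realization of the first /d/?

/d/ (between /b/ and /e/) is in the target of rule 1 but the environment (word-finally) is not met → [d].

[d]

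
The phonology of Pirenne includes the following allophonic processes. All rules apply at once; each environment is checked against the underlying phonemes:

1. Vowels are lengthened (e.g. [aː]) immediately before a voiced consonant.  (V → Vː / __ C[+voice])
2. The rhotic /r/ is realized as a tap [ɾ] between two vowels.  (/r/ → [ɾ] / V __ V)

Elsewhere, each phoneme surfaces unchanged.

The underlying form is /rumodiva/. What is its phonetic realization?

/r/ (word-initial): rule 2 targets it, but not between two vowels → unchanged [r].
Rule 1 applies to /u/ (between /r/ and /m/: before a voiced consonant) → [uː].
/o/ (between /m/ and /d/): before a voiced consonant, so rule 1 applies → [oː].
/i/ — between /d/ and /v/, before a voiced consonant — surfaces as [iː] (rule 1).
/a/ — word-final; rule 1 does not apply here → [a].

[ruːmoːdiːva]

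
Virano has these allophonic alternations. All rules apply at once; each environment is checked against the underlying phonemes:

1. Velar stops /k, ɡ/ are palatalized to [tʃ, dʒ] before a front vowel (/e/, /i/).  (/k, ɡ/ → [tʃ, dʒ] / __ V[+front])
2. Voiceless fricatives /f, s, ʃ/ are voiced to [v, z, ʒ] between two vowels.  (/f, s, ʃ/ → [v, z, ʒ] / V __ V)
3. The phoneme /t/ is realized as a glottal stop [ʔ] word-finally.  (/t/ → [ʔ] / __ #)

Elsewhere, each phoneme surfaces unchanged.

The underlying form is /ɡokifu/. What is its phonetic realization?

[ɡotʃivu]

/ɡ/ — word-initial; rule 1 does not apply here → [ɡ].
Rule 1 applies to /k/ (between /o/ and /i/: before a front vowel) → [tʃ].
/f/ (between /i/ and /u/): between two vowels, so rule 2 applies → [v].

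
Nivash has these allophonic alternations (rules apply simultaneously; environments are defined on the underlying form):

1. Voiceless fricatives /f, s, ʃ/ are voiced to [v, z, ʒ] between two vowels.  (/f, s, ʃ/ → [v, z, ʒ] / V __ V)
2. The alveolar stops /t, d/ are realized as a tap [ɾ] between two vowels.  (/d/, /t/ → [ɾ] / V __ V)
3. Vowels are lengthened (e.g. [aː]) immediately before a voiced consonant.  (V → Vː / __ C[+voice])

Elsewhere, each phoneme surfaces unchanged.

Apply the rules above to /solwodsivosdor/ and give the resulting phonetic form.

[soːlwoːdsiːvosdoːr]

/s/ (word-initial) fails the environment for rule 1, so it stays [s].
/o/ (between /s/ and /l/): before a voiced consonant, so rule 3 applies → [oː].
/l/ (between /o/ and /w/): no rule targets it → [l].
/w/ (between /l/ and /o/) is unaffected → [w].
Rule 3 applies to /o/ (between /w/ and /d/: before a voiced consonant) → [oː].
/d/ (between /o/ and /s/): rule 2 targets it, but not between two vowels → unchanged [d].
/s/ — between /d/ and /i/; rule 1 does not apply here → [s].
/i/ (between /s/ and /v/): before a voiced consonant, so rule 3 applies → [iː].
/v/ (between /i/ and /o/): no rule targets it → [v].
/o/ (between /v/ and /s/) is in the target of rule 3 but the environment (before a voiced consonant) is not met → [o].
/s/ — between /o/ and /d/; rule 1 does not apply here → [s].
/d/ (between /s/ and /o/): rule 2 targets it, but not between two vowels → unchanged [d].
/o/ (between /d/ and /r/) occurs before a voiced consonant → [oː] by rule 3.
/r/ stays [r].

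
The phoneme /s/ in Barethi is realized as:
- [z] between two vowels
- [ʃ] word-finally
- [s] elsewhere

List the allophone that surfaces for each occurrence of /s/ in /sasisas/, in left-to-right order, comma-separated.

Occurrence 1 (position 1): no conditioning environment matches → elsewhere allophone [s].
Occurrence 2 (position 3): between two vowels → [z].
Occurrence 3 (position 5): between two vowels → [z].
Occurrence 4 (position 7): word-finally → [ʃ].

[s], [z], [z], [ʃ]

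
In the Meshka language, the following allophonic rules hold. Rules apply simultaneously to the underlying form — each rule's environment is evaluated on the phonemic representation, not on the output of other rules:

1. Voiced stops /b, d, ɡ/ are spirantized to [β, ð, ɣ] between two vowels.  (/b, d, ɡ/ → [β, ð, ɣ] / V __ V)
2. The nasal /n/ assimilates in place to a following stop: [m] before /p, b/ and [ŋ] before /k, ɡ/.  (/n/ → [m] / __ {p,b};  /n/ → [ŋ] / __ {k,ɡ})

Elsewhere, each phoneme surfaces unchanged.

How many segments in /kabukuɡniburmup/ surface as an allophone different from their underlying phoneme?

2

Segments that undergo a rule: /b/ → [β] (rule 1); /b/ → [β] (rule 1).
All other segments surface unchanged.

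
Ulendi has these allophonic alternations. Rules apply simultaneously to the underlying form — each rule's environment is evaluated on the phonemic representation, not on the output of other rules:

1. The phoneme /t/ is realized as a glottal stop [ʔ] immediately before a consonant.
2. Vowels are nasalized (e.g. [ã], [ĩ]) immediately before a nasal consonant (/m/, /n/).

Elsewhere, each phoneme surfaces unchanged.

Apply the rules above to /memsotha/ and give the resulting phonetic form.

[mẽmsoʔha]

Rule 2 applies to /e/ (between /m/ and /m/: before a nasal consonant) → [ẽ].
/o/ (between /s/ and /t/) fails the environment for rule 2, so it stays [o].
/t/ (between /o/ and /h/) occurs immediately before a consonant → [ʔ] by rule 1.
/a/ (word-final) is in the target of rule 2 but the environment (before a nasal consonant) is not met → [a].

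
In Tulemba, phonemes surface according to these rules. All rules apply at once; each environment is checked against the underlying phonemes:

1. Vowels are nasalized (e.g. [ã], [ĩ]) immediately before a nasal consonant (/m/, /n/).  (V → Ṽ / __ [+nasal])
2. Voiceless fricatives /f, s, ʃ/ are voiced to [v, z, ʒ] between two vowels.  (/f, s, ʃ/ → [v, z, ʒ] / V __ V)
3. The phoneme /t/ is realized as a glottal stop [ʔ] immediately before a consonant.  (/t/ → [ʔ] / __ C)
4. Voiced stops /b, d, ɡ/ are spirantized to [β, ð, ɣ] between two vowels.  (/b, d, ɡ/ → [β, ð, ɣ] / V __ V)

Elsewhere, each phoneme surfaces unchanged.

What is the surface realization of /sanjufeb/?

/s/ (word-initial) fails the environment for rule 2, so it stays [s].
/a/ (between /s/ and /n/): before a nasal consonant, so rule 1 applies → [ã].
/u/ (between /j/ and /f/) is in the target of rule 1 but the environment (before a nasal consonant) is not met → [u].
/f/ (between /u/ and /e/) occurs between two vowels → [v] by rule 2.
/e/ (between /f/ and /b/): rule 1 targets it, but not before a nasal consonant → unchanged [e].
/b/ — word-final; rule 4 does not apply here → [b].

[sãnjuveb]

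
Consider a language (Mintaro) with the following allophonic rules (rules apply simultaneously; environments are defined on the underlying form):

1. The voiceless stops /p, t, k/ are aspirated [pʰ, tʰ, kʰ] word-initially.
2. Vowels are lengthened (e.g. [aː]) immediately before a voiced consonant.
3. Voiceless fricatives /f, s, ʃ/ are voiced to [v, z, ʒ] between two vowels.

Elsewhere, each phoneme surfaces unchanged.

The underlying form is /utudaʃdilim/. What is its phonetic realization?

/u/ (word-initial): rule 2 targets it, but not before a voiced consonant → unchanged [u].
/t/ (between /u/ and /u/) fails the environment for rule 1, so it stays [t].
Rule 2 applies to /u/ (between /t/ and /d/: before a voiced consonant) → [uː].
/d/ (between /u/ and /a/) is unaffected → [d].
/a/ — between /d/ and /ʃ/; rule 2 does not apply here → [a].
/ʃ/ — between /a/ and /d/; rule 3 does not apply here → [ʃ].
/d/ stays [d].
/i/ (between /d/ and /l/): before a voiced consonant, so rule 2 applies → [iː].
/l/ (between /i/ and /i/) is unaffected → [l].
/i/ — between /l/ and /m/, before a voiced consonant — surfaces as [iː] (rule 2).
/m/ (word-final) is unaffected → [m].

[utuːdaʃdiːliːm]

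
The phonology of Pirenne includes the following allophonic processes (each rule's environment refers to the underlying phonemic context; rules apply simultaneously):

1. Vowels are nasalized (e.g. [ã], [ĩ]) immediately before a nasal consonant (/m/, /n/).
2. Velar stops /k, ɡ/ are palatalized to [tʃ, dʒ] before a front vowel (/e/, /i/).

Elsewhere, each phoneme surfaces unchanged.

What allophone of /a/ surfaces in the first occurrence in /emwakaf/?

/a/ (between /w/ and /k/) is in the target of rule 1 but the environment (before a nasal consonant) is not met → [a].

[a]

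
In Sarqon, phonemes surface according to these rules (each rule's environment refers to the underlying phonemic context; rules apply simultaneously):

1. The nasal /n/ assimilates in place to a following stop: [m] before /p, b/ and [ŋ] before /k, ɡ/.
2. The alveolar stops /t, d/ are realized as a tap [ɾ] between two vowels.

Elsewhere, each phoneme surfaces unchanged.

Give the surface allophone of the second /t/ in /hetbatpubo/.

[t]

/t/ (between /a/ and /p/): rule 2 targets it, but not between two vowels → unchanged [t].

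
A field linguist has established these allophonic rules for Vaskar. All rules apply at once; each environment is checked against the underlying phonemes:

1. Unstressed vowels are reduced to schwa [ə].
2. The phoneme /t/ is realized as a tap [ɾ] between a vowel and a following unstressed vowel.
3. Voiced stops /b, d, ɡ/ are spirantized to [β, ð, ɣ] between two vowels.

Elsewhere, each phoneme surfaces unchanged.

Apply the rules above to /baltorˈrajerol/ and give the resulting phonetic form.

[bəltərˈrajərəl]

/b/ — word-initial; rule 3 does not apply here → [b].
Rule 1 applies to /a/ (between /b/ and /l/: in an unstressed syllable) → [ə].
/l/ stays [l].
/t/ (between /l/ and /o/) fails the environment for rule 2, so it stays [t].
Rule 1 applies to /o/ (between /t/ and /r/: in an unstressed syllable) → [ə].
/r/ (between /o/ and /r/) is unaffected → [r].
/r/ (between /r/ and /a/) is unaffected → [r].
/a/ (between /r/ and /j/) is in the target of rule 1 but the environment (in an unstressed syllable) is not met → [a].
/j/ (between /a/ and /e/) is unaffected → [j].
/e/ (between /j/ and /r/): in an unstressed syllable, so rule 1 applies → [ə].
/r/ (between /e/ and /o/): no rule targets it → [r].
/o/ (between /r/ and /l/): in an unstressed syllable, so rule 1 applies → [ə].
/l/ (word-final) is unaffected → [l].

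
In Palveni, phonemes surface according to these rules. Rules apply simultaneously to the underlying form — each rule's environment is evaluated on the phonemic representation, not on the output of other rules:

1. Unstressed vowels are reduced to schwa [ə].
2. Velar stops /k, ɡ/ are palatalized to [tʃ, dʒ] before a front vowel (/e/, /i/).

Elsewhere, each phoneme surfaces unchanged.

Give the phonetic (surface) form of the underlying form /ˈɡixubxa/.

[ˈdʒixəbxə]

/ɡ/ meets the environment for rule 2 (before a front vowel) → [dʒ].
/i/ (between /ɡ/ and /x/) is in the target of rule 1 but the environment (in an unstressed syllable) is not met → [i].
/u/ (between /x/ and /b/) occurs in an unstressed syllable → [ə] by rule 1.
Rule 1 applies to /a/ (word-final: in an unstressed syllable) → [ə].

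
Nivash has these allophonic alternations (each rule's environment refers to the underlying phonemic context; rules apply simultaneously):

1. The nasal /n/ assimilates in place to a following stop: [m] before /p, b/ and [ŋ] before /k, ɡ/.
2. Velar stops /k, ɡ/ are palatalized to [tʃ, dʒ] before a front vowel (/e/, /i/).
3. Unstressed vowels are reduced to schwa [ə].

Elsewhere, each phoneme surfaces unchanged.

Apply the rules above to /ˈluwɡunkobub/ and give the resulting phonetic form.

[ˈluwɡəŋkəbəb]

/u/ (between /l/ and /w/) fails the environment for rule 3, so it stays [u].
/ɡ/ (between /w/ and /u/) fails the environment for rule 2, so it stays [ɡ].
/u/ — between /ɡ/ and /n/, in an unstressed syllable — surfaces as [ə] (rule 3).
Rule 1 applies to /n/ (between /u/ and /k/: before a labial or velar stop) → [ŋ].
/k/ (between /n/ and /o/) is in the target of rule 2 but the environment (before a front vowel) is not met → [k].
/o/ — between /k/ and /b/, in an unstressed syllable — surfaces as [ə] (rule 3).
/u/ meets the environment for rule 3 (in an unstressed syllable) → [ə].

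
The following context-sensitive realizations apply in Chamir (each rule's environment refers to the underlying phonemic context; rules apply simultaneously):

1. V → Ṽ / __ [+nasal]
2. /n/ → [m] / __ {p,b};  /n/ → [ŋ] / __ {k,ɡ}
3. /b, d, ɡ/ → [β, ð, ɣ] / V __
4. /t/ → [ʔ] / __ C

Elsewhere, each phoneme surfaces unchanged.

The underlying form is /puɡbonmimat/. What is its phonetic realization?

/p/ (word-initial): no rule targets it → [p].
/u/ — between /p/ and /ɡ/; rule 1 does not apply here → [u].
/ɡ/ (between /u/ and /b/): immediately after a vowel, so rule 3 applies → [ɣ].
/b/ (between /ɡ/ and /o/) is in the target of rule 3 but the environment (immediately after a vowel) is not met → [b].
Rule 1 applies to /o/ (between /b/ and /n/: before a nasal consonant) → [õ].
/n/ (between /o/ and /m/): rule 2 targets it, but not before a labial or velar stop → unchanged [n].
/m/ (between /n/ and /i/) is unaffected → [m].
/i/ (between /m/ and /m/) occurs before a nasal consonant → [ĩ] by rule 1.
/m/ — not in any rule's target class → [m].
/a/ — between /m/ and /t/; rule 1 does not apply here → [a].
/t/ (word-final) fails the environment for rule 4, so it stays [t].

[puɣbõnmĩmat]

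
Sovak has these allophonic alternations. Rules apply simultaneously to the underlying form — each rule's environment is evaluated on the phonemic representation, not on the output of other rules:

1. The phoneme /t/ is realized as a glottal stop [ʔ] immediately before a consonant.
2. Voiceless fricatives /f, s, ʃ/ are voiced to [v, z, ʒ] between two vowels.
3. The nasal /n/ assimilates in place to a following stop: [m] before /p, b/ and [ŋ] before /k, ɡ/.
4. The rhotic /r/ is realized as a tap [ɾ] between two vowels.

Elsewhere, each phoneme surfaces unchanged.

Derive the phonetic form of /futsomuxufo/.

/f/ (word-initial) is in the target of rule 2 but the environment (between two vowels) is not met → [f].
/u/ (between /f/ and /t/): no rule targets it → [u].
/t/ (between /u/ and /s/): immediately before a consonant, so rule 1 applies → [ʔ].
/s/ (between /t/ and /o/) fails the environment for rule 2, so it stays [s].
/o/ stays [o].
/m/ (between /o/ and /u/) is unaffected → [m].
/u/ stays [u].
/x/ (between /u/ and /u/) is unaffected → [x].
/u/ (between /x/ and /f/) is unaffected → [u].
/f/ (between /u/ and /o/) occurs between two vowels → [v] by rule 2.
/o/ (word-final) is unaffected → [o].

[fuʔsomuxuvo]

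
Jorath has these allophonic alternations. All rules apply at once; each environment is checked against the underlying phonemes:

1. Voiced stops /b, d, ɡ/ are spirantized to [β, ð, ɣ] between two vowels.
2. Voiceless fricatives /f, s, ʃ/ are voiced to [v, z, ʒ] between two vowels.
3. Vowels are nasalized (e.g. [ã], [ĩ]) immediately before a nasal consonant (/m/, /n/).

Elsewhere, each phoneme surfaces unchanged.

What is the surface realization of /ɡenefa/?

[ɡẽneva]

/ɡ/ (word-initial): rule 1 targets it, but not between two vowels → unchanged [ɡ].
/e/ meets the environment for rule 3 (before a nasal consonant) → [ẽ].
/n/ (between /e/ and /e/) is unaffected → [n].
/e/ (between /n/ and /f/): rule 3 targets it, but not before a nasal consonant → unchanged [e].
Rule 2 applies to /f/ (between /e/ and /a/: between two vowels) → [v].
/a/ (word-final): rule 3 targets it, but not before a nasal consonant → unchanged [a].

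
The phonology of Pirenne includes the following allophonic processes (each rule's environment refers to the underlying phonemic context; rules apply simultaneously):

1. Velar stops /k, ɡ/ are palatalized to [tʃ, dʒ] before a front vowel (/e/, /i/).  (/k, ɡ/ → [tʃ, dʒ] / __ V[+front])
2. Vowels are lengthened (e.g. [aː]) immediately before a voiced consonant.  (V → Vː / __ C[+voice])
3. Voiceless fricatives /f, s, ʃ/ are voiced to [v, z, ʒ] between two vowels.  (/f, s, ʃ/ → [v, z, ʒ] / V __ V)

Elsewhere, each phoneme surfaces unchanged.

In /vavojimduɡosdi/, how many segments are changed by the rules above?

4

Segments that undergo a rule: /a/ → [aː] (rule 2); /o/ → [oː] (rule 2); /i/ → [iː] (rule 2); /u/ → [uː] (rule 2).
All other segments surface unchanged.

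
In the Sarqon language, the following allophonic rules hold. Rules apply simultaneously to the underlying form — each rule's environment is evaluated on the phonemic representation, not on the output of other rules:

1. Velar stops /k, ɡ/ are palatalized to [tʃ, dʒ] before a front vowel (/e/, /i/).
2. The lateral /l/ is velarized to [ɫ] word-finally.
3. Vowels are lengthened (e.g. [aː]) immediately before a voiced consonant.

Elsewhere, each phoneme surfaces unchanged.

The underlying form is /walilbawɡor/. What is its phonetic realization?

[waːliːlbaːwɡoːr]

/w/ (word-initial): no rule targets it → [w].
/a/ (between /w/ and /l/) occurs before a voiced consonant → [aː] by rule 3.
/l/ — between /a/ and /i/; rule 2 does not apply here → [l].
/i/ — between /l/ and /l/, before a voiced consonant — surfaces as [iː] (rule 3).
/l/ (between /i/ and /b/): rule 2 targets it, but not word-finally → unchanged [l].
/b/ (between /l/ and /a/): no rule targets it → [b].
/a/ — between /b/ and /w/, before a voiced consonant — surfaces as [aː] (rule 3).
/w/ — not in any rule's target class → [w].
/ɡ/ (between /w/ and /o/) fails the environment for rule 1, so it stays [ɡ].
/o/ (between /ɡ/ and /r/): before a voiced consonant, so rule 3 applies → [oː].
/r/ (word-final): no rule targets it → [r].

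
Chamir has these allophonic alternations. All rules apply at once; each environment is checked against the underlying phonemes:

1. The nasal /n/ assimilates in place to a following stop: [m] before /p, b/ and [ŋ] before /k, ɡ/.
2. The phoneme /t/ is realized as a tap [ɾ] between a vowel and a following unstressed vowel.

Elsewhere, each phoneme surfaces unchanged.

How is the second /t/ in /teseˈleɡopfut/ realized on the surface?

[t]

/t/ — word-final; rule 2 does not apply here → [t].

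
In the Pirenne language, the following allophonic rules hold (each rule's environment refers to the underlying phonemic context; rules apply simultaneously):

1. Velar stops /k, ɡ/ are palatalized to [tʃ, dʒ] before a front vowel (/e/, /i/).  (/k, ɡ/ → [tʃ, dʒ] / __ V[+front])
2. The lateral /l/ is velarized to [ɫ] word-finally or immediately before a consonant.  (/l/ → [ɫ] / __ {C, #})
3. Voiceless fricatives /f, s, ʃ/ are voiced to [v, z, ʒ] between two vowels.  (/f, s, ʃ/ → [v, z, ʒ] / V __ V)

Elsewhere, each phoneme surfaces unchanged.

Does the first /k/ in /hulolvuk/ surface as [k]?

Yes

/k/ (word-final) is in the target of rule 1 but the environment (before a front vowel) is not met → [k].
The actual realization is [k], which matches [k].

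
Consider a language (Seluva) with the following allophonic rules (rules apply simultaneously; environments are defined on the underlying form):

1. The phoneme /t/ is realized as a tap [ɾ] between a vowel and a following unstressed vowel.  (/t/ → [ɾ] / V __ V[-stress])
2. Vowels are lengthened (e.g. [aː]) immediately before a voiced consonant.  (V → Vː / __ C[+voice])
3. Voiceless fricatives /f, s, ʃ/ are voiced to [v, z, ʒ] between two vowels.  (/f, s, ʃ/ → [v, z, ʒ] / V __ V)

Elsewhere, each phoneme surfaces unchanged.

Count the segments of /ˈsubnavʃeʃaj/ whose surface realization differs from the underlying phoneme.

4

Segments that undergo a rule: /u/ → [uː] (rule 2); /a/ → [aː] (rule 2); /ʃ/ → [ʒ] (rule 3); /a/ → [aː] (rule 2).
All other segments surface unchanged.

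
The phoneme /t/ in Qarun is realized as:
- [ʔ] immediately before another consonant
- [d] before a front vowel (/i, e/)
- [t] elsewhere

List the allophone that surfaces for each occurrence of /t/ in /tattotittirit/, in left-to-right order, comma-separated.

Occurrence 1 (position 1): no conditioning environment matches → elsewhere allophone [t].
Occurrence 2 (position 3): immediately before another consonant → [ʔ].
Occurrence 3 (position 4): no conditioning environment matches → elsewhere allophone [t].
Occurrence 4 (position 6): before a front vowel (/i, e/) → [d].
Occurrence 5 (position 8): immediately before another consonant → [ʔ].
Occurrence 6 (position 9): before a front vowel (/i, e/) → [d].
Occurrence 7 (position 13): no conditioning environment matches → elsewhere allophone [t].

[t], [ʔ], [t], [d], [ʔ], [d], [t]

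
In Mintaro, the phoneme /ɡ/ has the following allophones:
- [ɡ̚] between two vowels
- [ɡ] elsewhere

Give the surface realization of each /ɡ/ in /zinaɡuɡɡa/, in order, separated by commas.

Occurrence 1 (position 5): between two vowels → [ɡ̚].
Occurrence 2 (position 7): no conditioning environment matches → elsewhere allophone [ɡ].
Occurrence 3 (position 8): no conditioning environment matches → elsewhere allophone [ɡ].

[ɡ̚], [ɡ], [ɡ]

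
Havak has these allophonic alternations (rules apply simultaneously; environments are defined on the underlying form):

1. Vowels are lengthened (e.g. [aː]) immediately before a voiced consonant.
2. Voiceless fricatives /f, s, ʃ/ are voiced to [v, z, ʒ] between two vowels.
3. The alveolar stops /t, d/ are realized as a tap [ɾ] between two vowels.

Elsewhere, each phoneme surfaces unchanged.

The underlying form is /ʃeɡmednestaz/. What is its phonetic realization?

[ʃeːɡmeːdnestaːz]

/ʃ/ (word-initial) fails the environment for rule 2, so it stays [ʃ].
/e/ (between /ʃ/ and /ɡ/): before a voiced consonant, so rule 1 applies → [eː].
/ɡ/ (between /e/ and /m/) is unaffected → [ɡ].
/m/ (between /ɡ/ and /e/): no rule targets it → [m].
/e/ (between /m/ and /d/): before a voiced consonant, so rule 1 applies → [eː].
/d/ — between /e/ and /n/; rule 3 does not apply here → [d].
/n/ — not in any rule's target class → [n].
/e/ (between /n/ and /s/): rule 1 targets it, but not before a voiced consonant → unchanged [e].
/s/ (between /e/ and /t/) is in the target of rule 2 but the environment (between two vowels) is not met → [s].
/t/ (between /s/ and /a/) fails the environment for rule 3, so it stays [t].
/a/ (between /t/ and /z/) occurs before a voiced consonant → [aː] by rule 1.
/z/ stays [z].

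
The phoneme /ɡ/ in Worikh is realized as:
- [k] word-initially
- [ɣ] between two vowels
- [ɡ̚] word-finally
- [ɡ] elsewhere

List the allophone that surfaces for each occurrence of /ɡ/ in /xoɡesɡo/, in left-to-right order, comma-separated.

Occurrence 1 (position 3): between two vowels → [ɣ].
Occurrence 2 (position 6): no conditioning environment matches → elsewhere allophone [ɡ].

[ɣ], [ɡ]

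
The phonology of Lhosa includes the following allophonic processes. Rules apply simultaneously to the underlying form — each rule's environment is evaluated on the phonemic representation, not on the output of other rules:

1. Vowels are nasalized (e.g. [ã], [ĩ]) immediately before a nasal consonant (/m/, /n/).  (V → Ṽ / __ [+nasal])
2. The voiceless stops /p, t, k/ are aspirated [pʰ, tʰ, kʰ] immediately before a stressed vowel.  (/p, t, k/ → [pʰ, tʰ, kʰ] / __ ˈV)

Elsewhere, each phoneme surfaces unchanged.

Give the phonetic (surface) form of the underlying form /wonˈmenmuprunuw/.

/w/ stays [w].
Rule 1 applies to /o/ (between /w/ and /n/: before a nasal consonant) → [õ].
/n/ stays [n].
/m/ (between /n/ and /e/) is unaffected → [m].
/e/ — between /m/ and /n/, before a nasal consonant — surfaces as [ẽ] (rule 1).
/n/ stays [n].
/m/ stays [m].
/u/ (between /m/ and /p/) fails the environment for rule 1, so it stays [u].
/p/ — between /u/ and /r/; rule 2 does not apply here → [p].
/r/ — not in any rule's target class → [r].
/u/ meets the environment for rule 1 (before a nasal consonant) → [ũ].
/n/ (between /u/ and /u/): no rule targets it → [n].
/u/ (between /n/ and /w/) is in the target of rule 1 but the environment (before a nasal consonant) is not met → [u].
/w/ stays [w].

[wõnˈmẽnmuprũnuw]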